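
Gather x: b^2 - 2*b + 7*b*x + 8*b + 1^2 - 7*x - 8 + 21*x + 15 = b^2 + 6*b + x*(7*b + 14) + 8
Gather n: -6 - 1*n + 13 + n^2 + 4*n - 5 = n^2 + 3*n + 2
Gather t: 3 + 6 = 9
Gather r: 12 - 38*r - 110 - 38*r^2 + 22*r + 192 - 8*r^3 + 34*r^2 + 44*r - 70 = -8*r^3 - 4*r^2 + 28*r + 24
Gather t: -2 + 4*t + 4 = 4*t + 2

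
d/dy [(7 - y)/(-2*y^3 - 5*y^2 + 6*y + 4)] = (-4*y^3 + 37*y^2 + 70*y - 46)/(4*y^6 + 20*y^5 + y^4 - 76*y^3 - 4*y^2 + 48*y + 16)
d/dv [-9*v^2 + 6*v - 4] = 6 - 18*v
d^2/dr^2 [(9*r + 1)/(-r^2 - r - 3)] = 2*(-(2*r + 1)^2*(9*r + 1) + (27*r + 10)*(r^2 + r + 3))/(r^2 + r + 3)^3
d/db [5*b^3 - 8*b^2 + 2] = b*(15*b - 16)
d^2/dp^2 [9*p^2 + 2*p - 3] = 18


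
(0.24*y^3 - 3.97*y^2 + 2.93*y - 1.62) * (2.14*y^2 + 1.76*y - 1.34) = 0.5136*y^5 - 8.0734*y^4 - 1.0386*y^3 + 7.0098*y^2 - 6.7774*y + 2.1708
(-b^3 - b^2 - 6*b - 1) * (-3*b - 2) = 3*b^4 + 5*b^3 + 20*b^2 + 15*b + 2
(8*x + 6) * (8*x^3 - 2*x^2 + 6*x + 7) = 64*x^4 + 32*x^3 + 36*x^2 + 92*x + 42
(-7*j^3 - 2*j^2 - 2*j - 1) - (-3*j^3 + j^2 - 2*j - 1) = -4*j^3 - 3*j^2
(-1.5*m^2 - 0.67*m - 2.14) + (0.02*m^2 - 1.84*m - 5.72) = -1.48*m^2 - 2.51*m - 7.86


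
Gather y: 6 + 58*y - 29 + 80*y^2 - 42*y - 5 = 80*y^2 + 16*y - 28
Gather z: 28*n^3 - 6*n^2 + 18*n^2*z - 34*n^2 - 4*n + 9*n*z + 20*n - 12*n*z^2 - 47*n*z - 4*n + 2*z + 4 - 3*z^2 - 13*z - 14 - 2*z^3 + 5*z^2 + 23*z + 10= 28*n^3 - 40*n^2 + 12*n - 2*z^3 + z^2*(2 - 12*n) + z*(18*n^2 - 38*n + 12)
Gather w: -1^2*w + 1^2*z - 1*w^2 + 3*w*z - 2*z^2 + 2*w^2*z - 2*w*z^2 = w^2*(2*z - 1) + w*(-2*z^2 + 3*z - 1) - 2*z^2 + z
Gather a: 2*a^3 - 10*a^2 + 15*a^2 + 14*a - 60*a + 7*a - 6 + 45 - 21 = 2*a^3 + 5*a^2 - 39*a + 18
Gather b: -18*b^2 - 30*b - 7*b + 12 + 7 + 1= -18*b^2 - 37*b + 20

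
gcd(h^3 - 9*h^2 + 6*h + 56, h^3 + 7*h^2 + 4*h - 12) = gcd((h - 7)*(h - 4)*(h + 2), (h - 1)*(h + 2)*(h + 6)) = h + 2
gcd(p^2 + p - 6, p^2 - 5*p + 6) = p - 2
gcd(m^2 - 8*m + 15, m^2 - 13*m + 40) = m - 5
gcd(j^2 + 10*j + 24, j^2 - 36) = j + 6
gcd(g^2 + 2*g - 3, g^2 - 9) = g + 3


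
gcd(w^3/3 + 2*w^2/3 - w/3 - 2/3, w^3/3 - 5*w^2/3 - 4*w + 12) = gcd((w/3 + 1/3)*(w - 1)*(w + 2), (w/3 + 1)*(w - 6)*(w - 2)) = 1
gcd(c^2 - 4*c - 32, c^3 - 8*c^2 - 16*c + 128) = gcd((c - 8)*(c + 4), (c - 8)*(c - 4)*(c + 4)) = c^2 - 4*c - 32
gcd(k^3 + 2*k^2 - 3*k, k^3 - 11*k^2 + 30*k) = k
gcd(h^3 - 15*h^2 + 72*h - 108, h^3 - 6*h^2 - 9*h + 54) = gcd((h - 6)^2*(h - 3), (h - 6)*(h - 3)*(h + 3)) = h^2 - 9*h + 18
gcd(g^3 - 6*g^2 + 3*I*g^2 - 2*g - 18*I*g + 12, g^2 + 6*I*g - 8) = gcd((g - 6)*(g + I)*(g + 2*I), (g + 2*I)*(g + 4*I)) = g + 2*I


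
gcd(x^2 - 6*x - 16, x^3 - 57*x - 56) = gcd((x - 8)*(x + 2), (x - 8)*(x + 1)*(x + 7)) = x - 8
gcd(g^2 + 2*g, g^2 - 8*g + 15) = 1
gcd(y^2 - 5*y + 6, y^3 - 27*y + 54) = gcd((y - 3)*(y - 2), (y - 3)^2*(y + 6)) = y - 3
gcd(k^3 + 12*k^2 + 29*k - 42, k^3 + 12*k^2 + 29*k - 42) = k^3 + 12*k^2 + 29*k - 42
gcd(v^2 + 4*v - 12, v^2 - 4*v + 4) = v - 2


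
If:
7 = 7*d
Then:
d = 1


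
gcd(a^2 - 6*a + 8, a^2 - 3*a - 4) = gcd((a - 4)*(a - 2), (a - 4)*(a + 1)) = a - 4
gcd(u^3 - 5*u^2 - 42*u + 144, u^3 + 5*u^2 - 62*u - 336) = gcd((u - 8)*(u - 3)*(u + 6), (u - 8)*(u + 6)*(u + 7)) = u^2 - 2*u - 48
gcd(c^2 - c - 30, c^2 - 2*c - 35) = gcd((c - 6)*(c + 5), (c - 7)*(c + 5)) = c + 5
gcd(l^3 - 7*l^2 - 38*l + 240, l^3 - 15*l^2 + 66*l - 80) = l^2 - 13*l + 40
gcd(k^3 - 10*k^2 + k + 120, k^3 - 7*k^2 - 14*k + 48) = k^2 - 5*k - 24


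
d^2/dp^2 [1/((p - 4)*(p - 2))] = 2*((p - 4)^2 + (p - 4)*(p - 2) + (p - 2)^2)/((p - 4)^3*(p - 2)^3)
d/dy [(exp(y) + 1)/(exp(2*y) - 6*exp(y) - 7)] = -exp(y)/(exp(2*y) - 14*exp(y) + 49)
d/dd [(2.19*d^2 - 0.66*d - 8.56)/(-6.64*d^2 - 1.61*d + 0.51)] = (-7.9083*d^2 - 111.443*d - 14.1182)/(44.0896*d^4 + 21.3808*d^3 - 4.1807*d^2 - 1.6422*d + 0.2601)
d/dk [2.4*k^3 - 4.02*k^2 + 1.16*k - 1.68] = 7.2*k^2 - 8.04*k + 1.16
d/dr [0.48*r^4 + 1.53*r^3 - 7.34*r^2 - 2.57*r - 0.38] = 1.92*r^3 + 4.59*r^2 - 14.68*r - 2.57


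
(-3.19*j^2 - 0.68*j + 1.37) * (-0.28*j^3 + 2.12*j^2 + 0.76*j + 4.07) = 0.8932*j^5 - 6.5724*j^4 - 4.2496*j^3 - 10.5957*j^2 - 1.7264*j + 5.5759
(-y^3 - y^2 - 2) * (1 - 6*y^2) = 6*y^5 + 6*y^4 - y^3 + 11*y^2 - 2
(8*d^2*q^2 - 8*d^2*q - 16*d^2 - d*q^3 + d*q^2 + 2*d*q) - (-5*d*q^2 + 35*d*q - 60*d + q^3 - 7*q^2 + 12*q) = 8*d^2*q^2 - 8*d^2*q - 16*d^2 - d*q^3 + 6*d*q^2 - 33*d*q + 60*d - q^3 + 7*q^2 - 12*q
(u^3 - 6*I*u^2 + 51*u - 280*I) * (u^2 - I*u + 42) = u^5 - 7*I*u^4 + 87*u^3 - 583*I*u^2 + 1862*u - 11760*I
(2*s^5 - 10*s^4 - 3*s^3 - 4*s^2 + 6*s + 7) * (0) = 0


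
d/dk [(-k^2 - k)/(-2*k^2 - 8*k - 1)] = (6*k^2 + 2*k + 1)/(4*k^4 + 32*k^3 + 68*k^2 + 16*k + 1)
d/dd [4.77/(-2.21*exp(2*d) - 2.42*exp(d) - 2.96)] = (21.0834*exp(d) + 11.5434)*exp(d)/(2.21*exp(2*d) + 2.42*exp(d) + 2.96)^2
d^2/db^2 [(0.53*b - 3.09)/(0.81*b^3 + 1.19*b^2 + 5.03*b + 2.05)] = (2.086398*b^5 - 21.262986*b^4 - 50.472908*b^3 - 112.352796*b^2 - 87.946818*b - 152.213642)/(0.531441*b^9 + 2.342277*b^8 + 13.341672*b^7 + 34.810676*b^6 + 94.706106*b^5 + 149.147118*b^4 + 211.099712*b^3 + 170.60346*b^2 + 63.415725*b + 8.615125)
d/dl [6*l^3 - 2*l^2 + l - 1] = 18*l^2 - 4*l + 1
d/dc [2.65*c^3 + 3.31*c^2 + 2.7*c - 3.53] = 7.95*c^2 + 6.62*c + 2.7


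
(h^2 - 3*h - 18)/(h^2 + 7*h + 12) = (h - 6)/(h + 4)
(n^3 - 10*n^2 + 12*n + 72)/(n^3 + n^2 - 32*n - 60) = (n - 6)/(n + 5)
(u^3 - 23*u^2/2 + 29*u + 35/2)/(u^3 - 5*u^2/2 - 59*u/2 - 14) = (u - 5)/(u + 4)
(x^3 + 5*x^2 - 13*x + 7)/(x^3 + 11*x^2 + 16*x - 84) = (x^2 - 2*x + 1)/(x^2 + 4*x - 12)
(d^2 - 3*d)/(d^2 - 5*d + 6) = d/(d - 2)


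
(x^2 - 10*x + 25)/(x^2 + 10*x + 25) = (x^2 - 10*x + 25)/(x^2 + 10*x + 25)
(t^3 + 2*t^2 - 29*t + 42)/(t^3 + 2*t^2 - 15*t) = (t^2 + 5*t - 14)/(t*(t + 5))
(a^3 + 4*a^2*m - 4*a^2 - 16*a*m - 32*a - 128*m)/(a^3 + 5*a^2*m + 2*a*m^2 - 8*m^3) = (a^2 - 4*a - 32)/(a^2 + a*m - 2*m^2)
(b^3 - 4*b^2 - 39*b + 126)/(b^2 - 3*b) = b - 1 - 42/b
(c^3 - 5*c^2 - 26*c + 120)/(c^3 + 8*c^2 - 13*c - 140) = (c - 6)/(c + 7)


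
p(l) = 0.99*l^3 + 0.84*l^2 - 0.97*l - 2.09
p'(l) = 2.97*l^2 + 1.68*l - 0.97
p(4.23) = 83.77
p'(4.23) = 59.28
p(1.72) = 3.76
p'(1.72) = 10.71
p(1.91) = 6.02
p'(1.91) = 13.07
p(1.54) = 2.02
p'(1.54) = 8.66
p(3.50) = 47.25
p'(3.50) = 41.29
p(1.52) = 1.85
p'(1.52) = 8.45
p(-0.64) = -1.38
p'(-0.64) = -0.83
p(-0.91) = -1.26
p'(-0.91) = -0.04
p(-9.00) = -647.03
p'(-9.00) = 224.48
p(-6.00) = -179.87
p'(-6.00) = 95.87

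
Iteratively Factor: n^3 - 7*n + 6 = (n - 2)*(n^2 + 2*n - 3) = (n - 2)*(n - 1)*(n + 3)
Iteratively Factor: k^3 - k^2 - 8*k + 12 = (k - 2)*(k^2 + k - 6) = (k - 2)*(k + 3)*(k - 2)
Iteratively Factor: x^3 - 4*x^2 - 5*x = (x - 5)*(x^2 + x) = (x - 5)*(x + 1)*(x)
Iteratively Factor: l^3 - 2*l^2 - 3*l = (l + 1)*(l^2 - 3*l) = (l - 3)*(l + 1)*(l)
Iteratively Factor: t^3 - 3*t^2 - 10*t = (t - 5)*(t^2 + 2*t) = t*(t - 5)*(t + 2)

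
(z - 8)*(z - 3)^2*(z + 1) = z^4 - 13*z^3 + 43*z^2 - 15*z - 72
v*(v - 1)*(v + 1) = v^3 - v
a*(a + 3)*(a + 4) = a^3 + 7*a^2 + 12*a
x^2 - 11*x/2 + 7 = (x - 7/2)*(x - 2)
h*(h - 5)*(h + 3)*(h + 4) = h^4 + 2*h^3 - 23*h^2 - 60*h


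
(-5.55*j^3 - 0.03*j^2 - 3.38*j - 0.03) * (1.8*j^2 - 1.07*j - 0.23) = -9.99*j^5 + 5.8845*j^4 - 4.7754*j^3 + 3.5695*j^2 + 0.8095*j + 0.0069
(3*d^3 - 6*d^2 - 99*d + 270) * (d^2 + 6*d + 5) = 3*d^5 + 12*d^4 - 120*d^3 - 354*d^2 + 1125*d + 1350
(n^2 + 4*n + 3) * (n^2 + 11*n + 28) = n^4 + 15*n^3 + 75*n^2 + 145*n + 84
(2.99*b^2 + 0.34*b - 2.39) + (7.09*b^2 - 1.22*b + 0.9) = 10.08*b^2 - 0.88*b - 1.49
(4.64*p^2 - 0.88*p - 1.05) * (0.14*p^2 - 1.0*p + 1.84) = 0.6496*p^4 - 4.7632*p^3 + 9.2706*p^2 - 0.5692*p - 1.932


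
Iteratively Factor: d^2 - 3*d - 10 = (d + 2)*(d - 5)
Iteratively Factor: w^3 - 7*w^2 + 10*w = (w - 5)*(w^2 - 2*w) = (w - 5)*(w - 2)*(w)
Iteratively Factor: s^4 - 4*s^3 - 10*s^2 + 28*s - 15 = (s + 3)*(s^3 - 7*s^2 + 11*s - 5) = (s - 1)*(s + 3)*(s^2 - 6*s + 5) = (s - 5)*(s - 1)*(s + 3)*(s - 1)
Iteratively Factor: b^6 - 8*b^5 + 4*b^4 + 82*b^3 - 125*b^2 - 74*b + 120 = (b - 1)*(b^5 - 7*b^4 - 3*b^3 + 79*b^2 - 46*b - 120) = (b - 5)*(b - 1)*(b^4 - 2*b^3 - 13*b^2 + 14*b + 24) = (b - 5)*(b - 1)*(b + 3)*(b^3 - 5*b^2 + 2*b + 8) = (b - 5)*(b - 4)*(b - 1)*(b + 3)*(b^2 - b - 2) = (b - 5)*(b - 4)*(b - 2)*(b - 1)*(b + 3)*(b + 1)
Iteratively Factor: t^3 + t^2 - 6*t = (t + 3)*(t^2 - 2*t) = (t - 2)*(t + 3)*(t)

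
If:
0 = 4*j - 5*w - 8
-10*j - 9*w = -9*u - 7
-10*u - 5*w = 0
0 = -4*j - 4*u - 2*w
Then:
No Solution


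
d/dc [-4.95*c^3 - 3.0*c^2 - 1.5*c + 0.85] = -14.85*c^2 - 6.0*c - 1.5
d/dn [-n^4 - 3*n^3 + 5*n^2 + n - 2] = -4*n^3 - 9*n^2 + 10*n + 1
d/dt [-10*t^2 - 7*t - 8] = -20*t - 7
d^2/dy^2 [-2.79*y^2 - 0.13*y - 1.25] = -5.58000000000000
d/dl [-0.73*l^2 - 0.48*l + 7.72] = -1.46*l - 0.48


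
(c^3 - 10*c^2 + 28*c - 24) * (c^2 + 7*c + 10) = c^5 - 3*c^4 - 32*c^3 + 72*c^2 + 112*c - 240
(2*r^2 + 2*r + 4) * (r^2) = 2*r^4 + 2*r^3 + 4*r^2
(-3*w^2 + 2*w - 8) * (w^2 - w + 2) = -3*w^4 + 5*w^3 - 16*w^2 + 12*w - 16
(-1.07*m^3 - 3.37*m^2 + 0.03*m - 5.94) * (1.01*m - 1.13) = -1.0807*m^4 - 2.1946*m^3 + 3.8384*m^2 - 6.0333*m + 6.7122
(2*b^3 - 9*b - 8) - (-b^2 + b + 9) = 2*b^3 + b^2 - 10*b - 17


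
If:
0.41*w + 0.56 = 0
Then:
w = -1.37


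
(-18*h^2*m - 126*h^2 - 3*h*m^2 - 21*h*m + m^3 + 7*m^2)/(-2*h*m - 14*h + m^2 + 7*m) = (18*h^2 + 3*h*m - m^2)/(2*h - m)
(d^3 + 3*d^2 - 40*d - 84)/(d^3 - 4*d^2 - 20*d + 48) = (d^2 + 9*d + 14)/(d^2 + 2*d - 8)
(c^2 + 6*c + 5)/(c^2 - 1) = (c + 5)/(c - 1)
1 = 1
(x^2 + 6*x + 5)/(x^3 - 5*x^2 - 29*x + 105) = (x + 1)/(x^2 - 10*x + 21)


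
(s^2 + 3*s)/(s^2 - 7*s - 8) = s*(s + 3)/(s^2 - 7*s - 8)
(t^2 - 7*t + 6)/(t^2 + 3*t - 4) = (t - 6)/(t + 4)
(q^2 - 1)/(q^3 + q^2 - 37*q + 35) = (q + 1)/(q^2 + 2*q - 35)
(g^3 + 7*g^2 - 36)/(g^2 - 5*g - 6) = (-g^3 - 7*g^2 + 36)/(-g^2 + 5*g + 6)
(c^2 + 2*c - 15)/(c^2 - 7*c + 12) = (c + 5)/(c - 4)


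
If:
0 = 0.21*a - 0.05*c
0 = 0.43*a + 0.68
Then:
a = -1.58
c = -6.64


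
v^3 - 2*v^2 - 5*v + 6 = (v - 3)*(v - 1)*(v + 2)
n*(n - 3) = n^2 - 3*n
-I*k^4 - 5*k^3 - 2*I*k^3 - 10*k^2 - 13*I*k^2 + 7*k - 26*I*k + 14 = (k + 2)*(k - 7*I)*(k + I)*(-I*k + 1)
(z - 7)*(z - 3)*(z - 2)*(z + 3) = z^4 - 9*z^3 + 5*z^2 + 81*z - 126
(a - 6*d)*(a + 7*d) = a^2 + a*d - 42*d^2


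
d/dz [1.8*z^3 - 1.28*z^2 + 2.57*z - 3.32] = 5.4*z^2 - 2.56*z + 2.57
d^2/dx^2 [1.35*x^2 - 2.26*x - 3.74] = 2.70000000000000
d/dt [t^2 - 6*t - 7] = 2*t - 6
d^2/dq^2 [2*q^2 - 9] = 4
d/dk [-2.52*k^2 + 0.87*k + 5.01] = 0.87 - 5.04*k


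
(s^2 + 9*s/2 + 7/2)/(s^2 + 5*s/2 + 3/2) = (2*s + 7)/(2*s + 3)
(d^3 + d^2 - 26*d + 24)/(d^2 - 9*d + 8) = (d^2 + 2*d - 24)/(d - 8)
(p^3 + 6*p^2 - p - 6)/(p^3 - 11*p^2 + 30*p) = (p^3 + 6*p^2 - p - 6)/(p*(p^2 - 11*p + 30))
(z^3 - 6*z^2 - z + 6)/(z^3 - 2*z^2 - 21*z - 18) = (z - 1)/(z + 3)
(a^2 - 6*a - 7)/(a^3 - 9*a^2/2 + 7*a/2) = 2*(a^2 - 6*a - 7)/(a*(2*a^2 - 9*a + 7))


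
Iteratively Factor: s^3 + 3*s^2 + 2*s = (s + 2)*(s^2 + s) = s*(s + 2)*(s + 1)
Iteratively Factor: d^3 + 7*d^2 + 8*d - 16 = (d - 1)*(d^2 + 8*d + 16) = (d - 1)*(d + 4)*(d + 4)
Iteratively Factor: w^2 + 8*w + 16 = (w + 4)*(w + 4)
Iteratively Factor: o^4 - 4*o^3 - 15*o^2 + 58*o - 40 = (o + 4)*(o^3 - 8*o^2 + 17*o - 10) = (o - 1)*(o + 4)*(o^2 - 7*o + 10) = (o - 2)*(o - 1)*(o + 4)*(o - 5)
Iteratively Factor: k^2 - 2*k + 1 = (k - 1)*(k - 1)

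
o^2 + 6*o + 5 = (o + 1)*(o + 5)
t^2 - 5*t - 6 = (t - 6)*(t + 1)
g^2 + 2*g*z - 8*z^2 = (g - 2*z)*(g + 4*z)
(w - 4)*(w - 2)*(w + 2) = w^3 - 4*w^2 - 4*w + 16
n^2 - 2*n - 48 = (n - 8)*(n + 6)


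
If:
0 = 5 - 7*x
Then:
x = 5/7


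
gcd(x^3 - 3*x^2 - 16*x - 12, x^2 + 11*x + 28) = 1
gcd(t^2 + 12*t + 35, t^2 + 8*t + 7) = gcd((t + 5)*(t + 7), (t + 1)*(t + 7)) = t + 7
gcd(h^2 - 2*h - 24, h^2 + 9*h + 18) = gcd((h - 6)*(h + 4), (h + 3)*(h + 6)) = 1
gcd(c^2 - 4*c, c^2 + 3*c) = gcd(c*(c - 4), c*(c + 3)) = c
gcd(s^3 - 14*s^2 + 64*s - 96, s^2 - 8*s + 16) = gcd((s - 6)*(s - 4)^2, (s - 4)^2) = s^2 - 8*s + 16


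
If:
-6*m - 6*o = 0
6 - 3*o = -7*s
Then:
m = -7*s/3 - 2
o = 7*s/3 + 2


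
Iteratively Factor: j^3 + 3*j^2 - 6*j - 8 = (j + 4)*(j^2 - j - 2) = (j + 1)*(j + 4)*(j - 2)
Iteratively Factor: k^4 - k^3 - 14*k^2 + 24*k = (k - 3)*(k^3 + 2*k^2 - 8*k) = (k - 3)*(k - 2)*(k^2 + 4*k) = (k - 3)*(k - 2)*(k + 4)*(k)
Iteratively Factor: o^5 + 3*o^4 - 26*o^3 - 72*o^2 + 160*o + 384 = (o + 2)*(o^4 + o^3 - 28*o^2 - 16*o + 192) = (o - 3)*(o + 2)*(o^3 + 4*o^2 - 16*o - 64) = (o - 3)*(o + 2)*(o + 4)*(o^2 - 16) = (o - 4)*(o - 3)*(o + 2)*(o + 4)*(o + 4)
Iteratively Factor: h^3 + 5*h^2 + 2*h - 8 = (h + 4)*(h^2 + h - 2) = (h + 2)*(h + 4)*(h - 1)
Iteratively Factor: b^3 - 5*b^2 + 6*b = (b - 2)*(b^2 - 3*b) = (b - 3)*(b - 2)*(b)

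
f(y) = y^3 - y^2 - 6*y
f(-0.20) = 1.15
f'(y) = 3*y^2 - 2*y - 6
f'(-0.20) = -5.48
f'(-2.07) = 10.99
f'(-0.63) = -3.55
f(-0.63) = 3.13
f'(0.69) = -5.95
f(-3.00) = -18.00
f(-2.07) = -0.73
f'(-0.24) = -5.35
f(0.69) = -4.29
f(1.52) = -7.92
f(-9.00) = -756.00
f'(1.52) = -2.11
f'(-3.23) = 31.76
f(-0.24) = 1.37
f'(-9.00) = 255.00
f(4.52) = 44.80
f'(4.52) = 46.25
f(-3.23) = -24.75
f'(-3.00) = 27.00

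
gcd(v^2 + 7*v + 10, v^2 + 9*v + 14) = v + 2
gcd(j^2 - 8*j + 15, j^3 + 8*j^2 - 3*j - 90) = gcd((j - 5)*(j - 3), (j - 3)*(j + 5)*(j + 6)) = j - 3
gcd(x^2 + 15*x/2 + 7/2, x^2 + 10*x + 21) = x + 7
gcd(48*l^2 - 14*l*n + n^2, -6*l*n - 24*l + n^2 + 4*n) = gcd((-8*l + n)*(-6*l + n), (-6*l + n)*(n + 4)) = 6*l - n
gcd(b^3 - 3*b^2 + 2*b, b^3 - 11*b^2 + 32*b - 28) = b - 2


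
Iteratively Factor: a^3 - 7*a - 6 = (a + 2)*(a^2 - 2*a - 3) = (a + 1)*(a + 2)*(a - 3)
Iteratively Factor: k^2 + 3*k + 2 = (k + 2)*(k + 1)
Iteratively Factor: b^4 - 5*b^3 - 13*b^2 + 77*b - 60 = (b - 3)*(b^3 - 2*b^2 - 19*b + 20) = (b - 3)*(b + 4)*(b^2 - 6*b + 5) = (b - 5)*(b - 3)*(b + 4)*(b - 1)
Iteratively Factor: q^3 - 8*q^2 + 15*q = (q - 3)*(q^2 - 5*q) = q*(q - 3)*(q - 5)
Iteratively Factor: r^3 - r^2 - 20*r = (r)*(r^2 - r - 20) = r*(r - 5)*(r + 4)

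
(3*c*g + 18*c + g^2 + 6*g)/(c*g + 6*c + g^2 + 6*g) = (3*c + g)/(c + g)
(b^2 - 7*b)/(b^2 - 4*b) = (b - 7)/(b - 4)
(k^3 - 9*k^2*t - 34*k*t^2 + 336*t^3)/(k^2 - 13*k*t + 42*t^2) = (-k^2 + 2*k*t + 48*t^2)/(-k + 6*t)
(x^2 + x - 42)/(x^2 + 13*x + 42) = (x - 6)/(x + 6)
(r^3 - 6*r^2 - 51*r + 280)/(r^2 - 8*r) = r + 2 - 35/r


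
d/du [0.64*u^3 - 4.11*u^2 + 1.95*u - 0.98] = 1.92*u^2 - 8.22*u + 1.95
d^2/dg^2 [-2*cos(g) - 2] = 2*cos(g)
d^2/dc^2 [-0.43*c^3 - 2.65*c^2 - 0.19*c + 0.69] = -2.58*c - 5.3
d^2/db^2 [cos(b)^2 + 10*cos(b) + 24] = -10*cos(b) - 2*cos(2*b)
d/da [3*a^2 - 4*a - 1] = 6*a - 4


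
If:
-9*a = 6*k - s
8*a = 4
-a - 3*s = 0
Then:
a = 1/2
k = -7/9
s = -1/6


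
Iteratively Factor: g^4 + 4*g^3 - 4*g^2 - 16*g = (g + 4)*(g^3 - 4*g) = g*(g + 4)*(g^2 - 4) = g*(g - 2)*(g + 4)*(g + 2)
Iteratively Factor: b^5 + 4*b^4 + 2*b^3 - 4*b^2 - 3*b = (b + 1)*(b^4 + 3*b^3 - b^2 - 3*b) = b*(b + 1)*(b^3 + 3*b^2 - b - 3) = b*(b + 1)*(b + 3)*(b^2 - 1) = b*(b + 1)^2*(b + 3)*(b - 1)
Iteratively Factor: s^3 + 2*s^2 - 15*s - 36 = (s + 3)*(s^2 - s - 12) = (s + 3)^2*(s - 4)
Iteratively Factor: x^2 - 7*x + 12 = (x - 4)*(x - 3)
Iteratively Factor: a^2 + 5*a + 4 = (a + 4)*(a + 1)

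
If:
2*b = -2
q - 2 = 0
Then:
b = -1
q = 2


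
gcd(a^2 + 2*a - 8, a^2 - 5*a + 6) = a - 2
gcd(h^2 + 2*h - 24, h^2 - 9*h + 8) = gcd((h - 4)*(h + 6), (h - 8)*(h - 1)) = 1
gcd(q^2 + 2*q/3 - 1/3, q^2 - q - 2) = q + 1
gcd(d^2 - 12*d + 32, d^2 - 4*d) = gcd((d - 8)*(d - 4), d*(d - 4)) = d - 4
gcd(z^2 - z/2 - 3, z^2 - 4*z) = 1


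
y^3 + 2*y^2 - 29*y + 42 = (y - 3)*(y - 2)*(y + 7)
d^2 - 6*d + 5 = (d - 5)*(d - 1)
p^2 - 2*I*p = p*(p - 2*I)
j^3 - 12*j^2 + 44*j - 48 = (j - 6)*(j - 4)*(j - 2)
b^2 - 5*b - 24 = (b - 8)*(b + 3)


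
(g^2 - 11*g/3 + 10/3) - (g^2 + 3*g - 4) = 22/3 - 20*g/3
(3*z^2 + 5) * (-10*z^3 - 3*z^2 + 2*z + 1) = -30*z^5 - 9*z^4 - 44*z^3 - 12*z^2 + 10*z + 5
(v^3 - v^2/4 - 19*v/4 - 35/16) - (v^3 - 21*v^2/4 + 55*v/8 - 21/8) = 5*v^2 - 93*v/8 + 7/16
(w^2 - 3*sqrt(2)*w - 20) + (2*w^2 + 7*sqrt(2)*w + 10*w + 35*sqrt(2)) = 3*w^2 + 4*sqrt(2)*w + 10*w - 20 + 35*sqrt(2)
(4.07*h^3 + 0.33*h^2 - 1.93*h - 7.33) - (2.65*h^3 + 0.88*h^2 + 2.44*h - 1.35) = 1.42*h^3 - 0.55*h^2 - 4.37*h - 5.98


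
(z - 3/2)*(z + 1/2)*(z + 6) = z^3 + 5*z^2 - 27*z/4 - 9/2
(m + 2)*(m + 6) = m^2 + 8*m + 12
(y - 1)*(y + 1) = y^2 - 1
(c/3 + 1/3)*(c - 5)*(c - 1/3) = c^3/3 - 13*c^2/9 - 11*c/9 + 5/9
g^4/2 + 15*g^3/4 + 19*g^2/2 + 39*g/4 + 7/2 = (g/2 + 1/2)*(g + 1)*(g + 2)*(g + 7/2)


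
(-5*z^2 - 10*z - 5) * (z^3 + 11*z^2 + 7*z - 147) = -5*z^5 - 65*z^4 - 150*z^3 + 610*z^2 + 1435*z + 735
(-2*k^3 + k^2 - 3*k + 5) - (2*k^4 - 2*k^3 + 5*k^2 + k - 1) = -2*k^4 - 4*k^2 - 4*k + 6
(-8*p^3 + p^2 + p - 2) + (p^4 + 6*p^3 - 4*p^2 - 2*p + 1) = p^4 - 2*p^3 - 3*p^2 - p - 1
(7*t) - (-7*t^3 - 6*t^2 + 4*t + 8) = 7*t^3 + 6*t^2 + 3*t - 8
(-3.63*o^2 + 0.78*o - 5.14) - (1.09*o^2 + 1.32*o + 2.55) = -4.72*o^2 - 0.54*o - 7.69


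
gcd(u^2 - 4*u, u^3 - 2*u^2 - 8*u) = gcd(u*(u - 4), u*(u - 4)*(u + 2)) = u^2 - 4*u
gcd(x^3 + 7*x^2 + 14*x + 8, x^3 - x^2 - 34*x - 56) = x^2 + 6*x + 8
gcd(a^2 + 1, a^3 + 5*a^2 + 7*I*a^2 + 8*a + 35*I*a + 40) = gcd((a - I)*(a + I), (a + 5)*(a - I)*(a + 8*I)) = a - I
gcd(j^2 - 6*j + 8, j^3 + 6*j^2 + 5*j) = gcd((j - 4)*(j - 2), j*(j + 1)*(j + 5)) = 1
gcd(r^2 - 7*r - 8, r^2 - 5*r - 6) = r + 1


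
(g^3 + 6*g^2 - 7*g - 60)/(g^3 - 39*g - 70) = (g^2 + g - 12)/(g^2 - 5*g - 14)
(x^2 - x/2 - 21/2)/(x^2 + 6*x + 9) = (x - 7/2)/(x + 3)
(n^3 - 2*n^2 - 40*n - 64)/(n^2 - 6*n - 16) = n + 4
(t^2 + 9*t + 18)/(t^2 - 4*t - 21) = (t + 6)/(t - 7)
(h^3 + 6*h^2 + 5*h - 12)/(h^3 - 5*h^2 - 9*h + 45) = (h^2 + 3*h - 4)/(h^2 - 8*h + 15)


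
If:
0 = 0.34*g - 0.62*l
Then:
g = 1.82352941176471*l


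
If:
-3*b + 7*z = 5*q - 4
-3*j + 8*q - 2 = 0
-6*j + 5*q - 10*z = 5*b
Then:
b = 127*z/8 + 3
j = -65*z/3 - 10/3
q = -65*z/8 - 1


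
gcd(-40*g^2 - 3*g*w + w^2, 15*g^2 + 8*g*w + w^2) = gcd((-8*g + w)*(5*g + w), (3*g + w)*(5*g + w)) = 5*g + w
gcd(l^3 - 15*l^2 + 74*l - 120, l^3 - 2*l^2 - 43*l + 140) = l^2 - 9*l + 20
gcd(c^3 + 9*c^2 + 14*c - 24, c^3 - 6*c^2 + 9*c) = 1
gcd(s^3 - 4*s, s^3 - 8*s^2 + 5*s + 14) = s - 2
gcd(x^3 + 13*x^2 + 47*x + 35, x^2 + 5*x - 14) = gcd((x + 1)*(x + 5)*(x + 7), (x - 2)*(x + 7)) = x + 7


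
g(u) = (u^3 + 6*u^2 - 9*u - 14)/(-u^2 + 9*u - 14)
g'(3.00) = 6.00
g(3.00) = 10.00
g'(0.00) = 1.29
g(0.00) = 1.00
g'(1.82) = 3.17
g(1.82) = 4.80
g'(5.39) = 42.21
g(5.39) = 49.18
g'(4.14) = 12.69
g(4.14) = 20.02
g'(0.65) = 1.78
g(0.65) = 1.99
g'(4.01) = 11.53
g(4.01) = 18.45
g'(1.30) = 2.45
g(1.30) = 3.35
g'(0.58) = 1.72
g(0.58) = 1.87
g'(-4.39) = -0.14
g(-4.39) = -0.78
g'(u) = (2*u - 9)*(u^3 + 6*u^2 - 9*u - 14)/(-u^2 + 9*u - 14)^2 + (3*u^2 + 12*u - 9)/(-u^2 + 9*u - 14) = (-u^2 + 14*u + 63)/(u^2 - 14*u + 49)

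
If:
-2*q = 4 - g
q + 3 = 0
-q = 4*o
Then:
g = -2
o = 3/4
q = -3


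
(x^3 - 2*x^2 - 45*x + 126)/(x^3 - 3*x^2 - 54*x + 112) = (x^2 - 9*x + 18)/(x^2 - 10*x + 16)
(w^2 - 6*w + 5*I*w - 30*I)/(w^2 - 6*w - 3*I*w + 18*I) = (w + 5*I)/(w - 3*I)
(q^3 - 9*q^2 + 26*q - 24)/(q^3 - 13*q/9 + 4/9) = 9*(q^3 - 9*q^2 + 26*q - 24)/(9*q^3 - 13*q + 4)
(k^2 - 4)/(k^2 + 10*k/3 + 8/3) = 3*(k - 2)/(3*k + 4)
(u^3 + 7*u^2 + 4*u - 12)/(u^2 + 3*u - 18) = (u^2 + u - 2)/(u - 3)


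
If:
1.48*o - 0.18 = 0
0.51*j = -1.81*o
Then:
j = -0.43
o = 0.12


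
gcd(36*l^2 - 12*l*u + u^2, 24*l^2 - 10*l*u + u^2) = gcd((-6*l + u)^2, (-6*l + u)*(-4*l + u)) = -6*l + u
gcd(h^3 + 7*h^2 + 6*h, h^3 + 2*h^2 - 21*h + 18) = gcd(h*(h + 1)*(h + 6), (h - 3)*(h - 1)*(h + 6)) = h + 6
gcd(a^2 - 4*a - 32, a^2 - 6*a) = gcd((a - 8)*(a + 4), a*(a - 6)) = 1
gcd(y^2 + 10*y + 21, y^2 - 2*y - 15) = y + 3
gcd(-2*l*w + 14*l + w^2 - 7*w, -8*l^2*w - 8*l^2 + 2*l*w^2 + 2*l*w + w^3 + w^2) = -2*l + w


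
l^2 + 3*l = l*(l + 3)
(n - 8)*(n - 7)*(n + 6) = n^3 - 9*n^2 - 34*n + 336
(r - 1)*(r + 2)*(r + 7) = r^3 + 8*r^2 + 5*r - 14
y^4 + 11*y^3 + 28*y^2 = y^2*(y + 4)*(y + 7)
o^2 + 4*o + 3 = (o + 1)*(o + 3)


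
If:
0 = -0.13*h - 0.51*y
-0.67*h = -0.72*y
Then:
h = 0.00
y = 0.00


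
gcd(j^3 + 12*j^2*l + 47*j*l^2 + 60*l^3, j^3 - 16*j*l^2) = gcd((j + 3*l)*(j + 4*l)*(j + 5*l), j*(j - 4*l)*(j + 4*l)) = j + 4*l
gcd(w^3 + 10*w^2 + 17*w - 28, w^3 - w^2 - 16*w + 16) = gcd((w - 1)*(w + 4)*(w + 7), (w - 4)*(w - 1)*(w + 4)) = w^2 + 3*w - 4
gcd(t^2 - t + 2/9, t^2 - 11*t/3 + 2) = t - 2/3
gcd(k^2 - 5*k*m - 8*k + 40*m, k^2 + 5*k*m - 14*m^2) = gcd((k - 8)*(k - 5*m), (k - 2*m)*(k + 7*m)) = 1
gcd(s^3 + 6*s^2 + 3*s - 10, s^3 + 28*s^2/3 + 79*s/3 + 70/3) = s^2 + 7*s + 10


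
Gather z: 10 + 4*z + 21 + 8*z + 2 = 12*z + 33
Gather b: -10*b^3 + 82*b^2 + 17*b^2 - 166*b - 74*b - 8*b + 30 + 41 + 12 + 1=-10*b^3 + 99*b^2 - 248*b + 84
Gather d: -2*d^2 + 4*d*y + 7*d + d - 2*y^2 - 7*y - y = -2*d^2 + d*(4*y + 8) - 2*y^2 - 8*y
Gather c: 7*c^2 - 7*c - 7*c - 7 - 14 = 7*c^2 - 14*c - 21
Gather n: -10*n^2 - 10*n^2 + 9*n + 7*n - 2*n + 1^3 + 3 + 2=-20*n^2 + 14*n + 6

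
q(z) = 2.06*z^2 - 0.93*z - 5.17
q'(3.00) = 11.43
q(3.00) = 10.58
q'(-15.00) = -62.73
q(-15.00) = 472.28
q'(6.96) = 27.75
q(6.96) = 88.15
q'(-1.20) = -5.87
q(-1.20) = -1.09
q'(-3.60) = -15.76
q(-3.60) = 24.88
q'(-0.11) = -1.38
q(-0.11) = -5.04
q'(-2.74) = -12.22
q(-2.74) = 12.84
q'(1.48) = 5.17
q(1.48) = -2.03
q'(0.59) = 1.50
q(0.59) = -5.00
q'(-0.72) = -3.90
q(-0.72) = -3.43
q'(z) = 4.12*z - 0.93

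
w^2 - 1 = (w - 1)*(w + 1)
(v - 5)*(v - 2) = v^2 - 7*v + 10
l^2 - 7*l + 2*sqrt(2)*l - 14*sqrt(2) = (l - 7)*(l + 2*sqrt(2))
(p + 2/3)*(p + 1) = p^2 + 5*p/3 + 2/3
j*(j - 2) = j^2 - 2*j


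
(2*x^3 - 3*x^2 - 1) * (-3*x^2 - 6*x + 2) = -6*x^5 - 3*x^4 + 22*x^3 - 3*x^2 + 6*x - 2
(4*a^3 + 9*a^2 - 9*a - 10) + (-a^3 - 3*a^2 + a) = 3*a^3 + 6*a^2 - 8*a - 10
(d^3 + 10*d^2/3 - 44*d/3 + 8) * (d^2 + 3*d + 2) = d^5 + 19*d^4/3 - 8*d^3/3 - 88*d^2/3 - 16*d/3 + 16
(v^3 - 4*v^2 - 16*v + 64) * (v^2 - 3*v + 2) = v^5 - 7*v^4 - 2*v^3 + 104*v^2 - 224*v + 128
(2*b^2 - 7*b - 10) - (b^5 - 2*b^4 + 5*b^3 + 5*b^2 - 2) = -b^5 + 2*b^4 - 5*b^3 - 3*b^2 - 7*b - 8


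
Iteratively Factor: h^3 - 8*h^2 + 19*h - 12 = (h - 3)*(h^2 - 5*h + 4) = (h - 3)*(h - 1)*(h - 4)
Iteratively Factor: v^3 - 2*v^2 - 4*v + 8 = (v - 2)*(v^2 - 4) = (v - 2)^2*(v + 2)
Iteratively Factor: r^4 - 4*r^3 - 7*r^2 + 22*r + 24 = (r - 4)*(r^3 - 7*r - 6) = (r - 4)*(r + 1)*(r^2 - r - 6) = (r - 4)*(r - 3)*(r + 1)*(r + 2)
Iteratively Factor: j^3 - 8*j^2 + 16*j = (j - 4)*(j^2 - 4*j) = (j - 4)^2*(j)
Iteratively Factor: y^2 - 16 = (y + 4)*(y - 4)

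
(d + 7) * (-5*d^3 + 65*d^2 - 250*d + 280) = -5*d^4 + 30*d^3 + 205*d^2 - 1470*d + 1960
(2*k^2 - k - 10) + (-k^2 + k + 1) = k^2 - 9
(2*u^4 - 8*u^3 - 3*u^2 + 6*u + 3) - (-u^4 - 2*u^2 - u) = 3*u^4 - 8*u^3 - u^2 + 7*u + 3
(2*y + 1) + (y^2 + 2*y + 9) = y^2 + 4*y + 10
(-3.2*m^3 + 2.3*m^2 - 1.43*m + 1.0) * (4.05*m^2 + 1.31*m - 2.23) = -12.96*m^5 + 5.123*m^4 + 4.3575*m^3 - 2.9523*m^2 + 4.4989*m - 2.23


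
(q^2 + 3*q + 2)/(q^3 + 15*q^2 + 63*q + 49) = (q + 2)/(q^2 + 14*q + 49)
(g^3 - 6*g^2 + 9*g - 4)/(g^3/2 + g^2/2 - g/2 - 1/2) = 2*(g^2 - 5*g + 4)/(g^2 + 2*g + 1)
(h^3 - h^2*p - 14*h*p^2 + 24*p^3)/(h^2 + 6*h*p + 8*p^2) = (h^2 - 5*h*p + 6*p^2)/(h + 2*p)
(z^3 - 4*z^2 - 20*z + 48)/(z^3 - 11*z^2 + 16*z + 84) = (z^2 + 2*z - 8)/(z^2 - 5*z - 14)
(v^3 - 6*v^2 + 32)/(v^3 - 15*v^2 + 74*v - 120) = (v^2 - 2*v - 8)/(v^2 - 11*v + 30)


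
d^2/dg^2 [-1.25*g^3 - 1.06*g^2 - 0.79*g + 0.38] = -7.5*g - 2.12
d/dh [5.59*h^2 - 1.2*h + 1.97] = 11.18*h - 1.2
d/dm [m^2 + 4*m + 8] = 2*m + 4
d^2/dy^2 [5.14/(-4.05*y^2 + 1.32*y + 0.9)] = (-168.6177*y^2 + 54.95688*y + 5.14*(8.1*y - 1.32)*(16.2*y - 2.64) + 37.4706)/(-4.05*y^2 + 1.32*y + 0.9)^3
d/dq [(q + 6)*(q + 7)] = 2*q + 13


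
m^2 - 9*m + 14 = (m - 7)*(m - 2)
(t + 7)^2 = t^2 + 14*t + 49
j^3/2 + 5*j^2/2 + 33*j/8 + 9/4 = (j/2 + 1)*(j + 3/2)^2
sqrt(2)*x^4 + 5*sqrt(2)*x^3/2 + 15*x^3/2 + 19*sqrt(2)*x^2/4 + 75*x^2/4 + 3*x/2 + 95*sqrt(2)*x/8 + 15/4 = (x + 5/2)*(x + sqrt(2)/2)*(x + 3*sqrt(2))*(sqrt(2)*x + 1/2)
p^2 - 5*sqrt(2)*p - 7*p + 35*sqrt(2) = (p - 7)*(p - 5*sqrt(2))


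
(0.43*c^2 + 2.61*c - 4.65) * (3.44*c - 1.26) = 1.4792*c^3 + 8.4366*c^2 - 19.2846*c + 5.859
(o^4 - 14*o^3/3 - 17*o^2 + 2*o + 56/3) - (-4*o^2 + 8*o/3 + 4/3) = o^4 - 14*o^3/3 - 13*o^2 - 2*o/3 + 52/3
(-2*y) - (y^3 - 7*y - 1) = -y^3 + 5*y + 1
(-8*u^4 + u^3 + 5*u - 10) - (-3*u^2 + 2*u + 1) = -8*u^4 + u^3 + 3*u^2 + 3*u - 11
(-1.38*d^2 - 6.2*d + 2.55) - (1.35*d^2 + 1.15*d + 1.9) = -2.73*d^2 - 7.35*d + 0.65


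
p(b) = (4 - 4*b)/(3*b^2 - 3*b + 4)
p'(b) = (3 - 6*b)*(4 - 4*b)/(3*b^2 - 3*b + 4)^2 - 4/(3*b^2 - 3*b + 4)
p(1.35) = -0.26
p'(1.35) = -0.50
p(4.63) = -0.27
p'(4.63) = 0.05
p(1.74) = -0.38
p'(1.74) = -0.15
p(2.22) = -0.40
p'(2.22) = 0.01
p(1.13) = -0.12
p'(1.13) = -0.80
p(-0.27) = 1.01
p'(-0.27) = 0.13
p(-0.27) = 1.01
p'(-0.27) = 0.13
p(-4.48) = 0.28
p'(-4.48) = 0.06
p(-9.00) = 0.15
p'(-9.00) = 0.02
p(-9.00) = 0.15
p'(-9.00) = 0.02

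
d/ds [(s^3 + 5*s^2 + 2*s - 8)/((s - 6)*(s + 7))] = (s^4 + 2*s^3 - 123*s^2 - 404*s - 76)/(s^4 + 2*s^3 - 83*s^2 - 84*s + 1764)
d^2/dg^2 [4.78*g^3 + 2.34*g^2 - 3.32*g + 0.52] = 28.68*g + 4.68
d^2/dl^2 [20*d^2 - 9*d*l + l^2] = 2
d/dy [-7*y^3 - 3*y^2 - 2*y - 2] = -21*y^2 - 6*y - 2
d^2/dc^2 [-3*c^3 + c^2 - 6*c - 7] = 2 - 18*c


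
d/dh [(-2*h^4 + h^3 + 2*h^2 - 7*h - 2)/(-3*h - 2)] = 2*(9*h^4 + 5*h^3 - 6*h^2 - 4*h + 4)/(9*h^2 + 12*h + 4)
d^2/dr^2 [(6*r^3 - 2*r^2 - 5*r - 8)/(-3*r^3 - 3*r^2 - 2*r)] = 2*(72*r^6 + 243*r^5 + 531*r^4 + 555*r^3 + 360*r^2 + 144*r + 32)/(r^3*(27*r^6 + 81*r^5 + 135*r^4 + 135*r^3 + 90*r^2 + 36*r + 8))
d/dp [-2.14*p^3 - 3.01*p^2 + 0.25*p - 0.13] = -6.42*p^2 - 6.02*p + 0.25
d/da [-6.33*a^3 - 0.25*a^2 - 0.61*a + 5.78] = -18.99*a^2 - 0.5*a - 0.61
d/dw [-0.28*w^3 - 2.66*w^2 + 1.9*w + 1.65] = -0.84*w^2 - 5.32*w + 1.9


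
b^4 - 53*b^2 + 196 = (b - 7)*(b - 2)*(b + 2)*(b + 7)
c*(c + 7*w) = c^2 + 7*c*w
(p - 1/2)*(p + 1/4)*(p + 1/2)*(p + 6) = p^4 + 25*p^3/4 + 5*p^2/4 - 25*p/16 - 3/8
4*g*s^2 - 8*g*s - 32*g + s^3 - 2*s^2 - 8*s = (4*g + s)*(s - 4)*(s + 2)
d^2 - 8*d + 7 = (d - 7)*(d - 1)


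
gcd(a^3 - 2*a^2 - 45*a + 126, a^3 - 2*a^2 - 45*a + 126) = a^3 - 2*a^2 - 45*a + 126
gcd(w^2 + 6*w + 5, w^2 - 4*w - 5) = w + 1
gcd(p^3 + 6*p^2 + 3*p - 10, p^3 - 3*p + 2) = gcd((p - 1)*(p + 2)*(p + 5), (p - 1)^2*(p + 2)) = p^2 + p - 2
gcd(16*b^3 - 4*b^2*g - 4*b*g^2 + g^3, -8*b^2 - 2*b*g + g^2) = 8*b^2 + 2*b*g - g^2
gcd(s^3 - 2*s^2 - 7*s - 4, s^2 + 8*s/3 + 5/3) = s + 1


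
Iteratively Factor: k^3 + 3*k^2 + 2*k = (k + 1)*(k^2 + 2*k) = (k + 1)*(k + 2)*(k)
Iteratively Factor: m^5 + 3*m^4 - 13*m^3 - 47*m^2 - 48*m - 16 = (m + 1)*(m^4 + 2*m^3 - 15*m^2 - 32*m - 16) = (m + 1)^2*(m^3 + m^2 - 16*m - 16) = (m - 4)*(m + 1)^2*(m^2 + 5*m + 4) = (m - 4)*(m + 1)^3*(m + 4)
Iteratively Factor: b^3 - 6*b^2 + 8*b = (b - 2)*(b^2 - 4*b) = b*(b - 2)*(b - 4)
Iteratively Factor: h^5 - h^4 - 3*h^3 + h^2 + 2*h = (h + 1)*(h^4 - 2*h^3 - h^2 + 2*h) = (h - 2)*(h + 1)*(h^3 - h) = (h - 2)*(h - 1)*(h + 1)*(h^2 + h) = (h - 2)*(h - 1)*(h + 1)^2*(h)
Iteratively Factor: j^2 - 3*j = (j)*(j - 3)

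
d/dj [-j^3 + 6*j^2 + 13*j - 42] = -3*j^2 + 12*j + 13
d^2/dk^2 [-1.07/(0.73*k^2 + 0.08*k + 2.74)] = (1.140406*k^2 + 0.124976*k - 1.07*(1.46*k + 0.08)*(2.92*k + 0.16) + 4.280428)/(0.73*k^2 + 0.08*k + 2.74)^3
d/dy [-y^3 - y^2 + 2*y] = -3*y^2 - 2*y + 2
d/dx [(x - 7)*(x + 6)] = 2*x - 1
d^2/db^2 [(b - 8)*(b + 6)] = 2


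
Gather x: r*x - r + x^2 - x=-r + x^2 + x*(r - 1)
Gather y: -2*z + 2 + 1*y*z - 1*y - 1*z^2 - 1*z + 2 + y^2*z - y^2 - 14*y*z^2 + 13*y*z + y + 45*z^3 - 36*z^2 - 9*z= y^2*(z - 1) + y*(-14*z^2 + 14*z) + 45*z^3 - 37*z^2 - 12*z + 4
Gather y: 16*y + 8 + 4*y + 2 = 20*y + 10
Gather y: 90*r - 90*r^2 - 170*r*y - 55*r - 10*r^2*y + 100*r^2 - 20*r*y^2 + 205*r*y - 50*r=10*r^2 - 20*r*y^2 - 15*r + y*(-10*r^2 + 35*r)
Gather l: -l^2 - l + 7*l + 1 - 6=-l^2 + 6*l - 5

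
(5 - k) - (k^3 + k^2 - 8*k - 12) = -k^3 - k^2 + 7*k + 17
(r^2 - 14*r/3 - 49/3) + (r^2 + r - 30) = 2*r^2 - 11*r/3 - 139/3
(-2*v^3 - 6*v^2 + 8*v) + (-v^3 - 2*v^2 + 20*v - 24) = -3*v^3 - 8*v^2 + 28*v - 24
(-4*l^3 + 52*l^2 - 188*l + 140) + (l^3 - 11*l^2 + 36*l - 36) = -3*l^3 + 41*l^2 - 152*l + 104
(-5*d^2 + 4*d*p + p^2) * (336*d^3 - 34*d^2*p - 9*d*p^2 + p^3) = -1680*d^5 + 1514*d^4*p + 245*d^3*p^2 - 75*d^2*p^3 - 5*d*p^4 + p^5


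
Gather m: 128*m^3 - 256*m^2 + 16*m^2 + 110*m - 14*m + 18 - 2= 128*m^3 - 240*m^2 + 96*m + 16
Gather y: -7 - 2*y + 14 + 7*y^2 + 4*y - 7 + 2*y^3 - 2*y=2*y^3 + 7*y^2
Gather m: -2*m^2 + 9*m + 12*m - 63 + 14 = -2*m^2 + 21*m - 49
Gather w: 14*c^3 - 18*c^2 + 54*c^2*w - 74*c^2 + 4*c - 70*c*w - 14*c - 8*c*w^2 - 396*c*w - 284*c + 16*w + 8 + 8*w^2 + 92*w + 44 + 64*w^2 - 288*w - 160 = 14*c^3 - 92*c^2 - 294*c + w^2*(72 - 8*c) + w*(54*c^2 - 466*c - 180) - 108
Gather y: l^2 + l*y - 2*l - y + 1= l^2 - 2*l + y*(l - 1) + 1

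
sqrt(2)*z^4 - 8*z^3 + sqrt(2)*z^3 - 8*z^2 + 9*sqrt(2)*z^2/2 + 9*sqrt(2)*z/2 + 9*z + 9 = (z + 1)*(z - 3*sqrt(2))*(z - 3*sqrt(2)/2)*(sqrt(2)*z + 1)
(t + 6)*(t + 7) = t^2 + 13*t + 42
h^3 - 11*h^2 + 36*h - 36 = (h - 6)*(h - 3)*(h - 2)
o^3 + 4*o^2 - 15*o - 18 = (o - 3)*(o + 1)*(o + 6)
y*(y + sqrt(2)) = y^2 + sqrt(2)*y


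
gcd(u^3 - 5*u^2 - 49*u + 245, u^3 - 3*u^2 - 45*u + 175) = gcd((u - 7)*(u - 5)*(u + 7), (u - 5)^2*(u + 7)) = u^2 + 2*u - 35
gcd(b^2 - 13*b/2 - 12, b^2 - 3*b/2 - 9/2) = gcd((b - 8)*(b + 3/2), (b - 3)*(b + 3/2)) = b + 3/2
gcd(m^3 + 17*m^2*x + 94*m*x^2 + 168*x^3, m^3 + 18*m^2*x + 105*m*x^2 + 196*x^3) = m^2 + 11*m*x + 28*x^2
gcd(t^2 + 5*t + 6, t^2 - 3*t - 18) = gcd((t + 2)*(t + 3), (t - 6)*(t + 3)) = t + 3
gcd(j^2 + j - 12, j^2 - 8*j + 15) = j - 3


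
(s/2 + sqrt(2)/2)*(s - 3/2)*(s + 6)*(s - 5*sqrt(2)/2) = s^4/2 - 3*sqrt(2)*s^3/4 + 9*s^3/4 - 7*s^2 - 27*sqrt(2)*s^2/8 - 45*s/4 + 27*sqrt(2)*s/4 + 45/2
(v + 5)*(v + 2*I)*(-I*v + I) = -I*v^3 + 2*v^2 - 4*I*v^2 + 8*v + 5*I*v - 10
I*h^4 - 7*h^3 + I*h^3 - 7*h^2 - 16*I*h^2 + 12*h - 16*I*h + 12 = (h + 2*I)^2*(h + 3*I)*(I*h + I)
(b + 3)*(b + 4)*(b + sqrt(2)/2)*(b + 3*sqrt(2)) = b^4 + 7*sqrt(2)*b^3/2 + 7*b^3 + 15*b^2 + 49*sqrt(2)*b^2/2 + 21*b + 42*sqrt(2)*b + 36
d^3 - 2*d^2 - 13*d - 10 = (d - 5)*(d + 1)*(d + 2)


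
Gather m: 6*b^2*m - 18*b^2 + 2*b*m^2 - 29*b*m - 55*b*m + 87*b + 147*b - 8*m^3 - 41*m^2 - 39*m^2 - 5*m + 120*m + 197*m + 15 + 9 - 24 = -18*b^2 + 234*b - 8*m^3 + m^2*(2*b - 80) + m*(6*b^2 - 84*b + 312)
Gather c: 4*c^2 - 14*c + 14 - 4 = 4*c^2 - 14*c + 10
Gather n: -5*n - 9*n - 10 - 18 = -14*n - 28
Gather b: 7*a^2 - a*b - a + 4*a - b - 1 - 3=7*a^2 + 3*a + b*(-a - 1) - 4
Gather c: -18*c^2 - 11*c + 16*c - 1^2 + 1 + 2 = -18*c^2 + 5*c + 2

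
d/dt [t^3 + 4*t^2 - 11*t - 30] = 3*t^2 + 8*t - 11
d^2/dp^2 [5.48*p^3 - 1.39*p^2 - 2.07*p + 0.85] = 32.88*p - 2.78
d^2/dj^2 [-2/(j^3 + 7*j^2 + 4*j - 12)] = 4*((3*j + 7)*(j^3 + 7*j^2 + 4*j - 12) - (3*j^2 + 14*j + 4)^2)/(j^3 + 7*j^2 + 4*j - 12)^3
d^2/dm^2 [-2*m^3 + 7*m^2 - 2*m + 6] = 14 - 12*m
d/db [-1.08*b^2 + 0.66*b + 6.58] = 0.66 - 2.16*b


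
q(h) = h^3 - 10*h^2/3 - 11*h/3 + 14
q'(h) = 3*h^2 - 20*h/3 - 11/3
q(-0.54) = 14.85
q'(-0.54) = 0.81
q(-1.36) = 10.31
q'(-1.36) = 10.95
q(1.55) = 4.03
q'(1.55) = -6.79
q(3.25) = 1.20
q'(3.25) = 6.35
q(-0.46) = 14.88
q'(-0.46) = 0.03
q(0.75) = 9.80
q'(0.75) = -6.98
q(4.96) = 35.83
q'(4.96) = 37.07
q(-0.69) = 14.61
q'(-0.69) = 2.36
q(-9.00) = -952.00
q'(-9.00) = 299.33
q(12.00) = 1218.00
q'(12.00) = 348.33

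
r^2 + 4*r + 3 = (r + 1)*(r + 3)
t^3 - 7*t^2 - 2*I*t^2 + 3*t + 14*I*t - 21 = (t - 7)*(t - 3*I)*(t + I)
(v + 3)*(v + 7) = v^2 + 10*v + 21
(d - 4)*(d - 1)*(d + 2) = d^3 - 3*d^2 - 6*d + 8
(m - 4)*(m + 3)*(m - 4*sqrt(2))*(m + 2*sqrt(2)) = m^4 - 2*sqrt(2)*m^3 - m^3 - 28*m^2 + 2*sqrt(2)*m^2 + 16*m + 24*sqrt(2)*m + 192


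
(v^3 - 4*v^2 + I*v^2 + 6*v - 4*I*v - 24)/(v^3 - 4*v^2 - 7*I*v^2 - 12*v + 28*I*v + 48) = (v^2 + I*v + 6)/(v^2 - 7*I*v - 12)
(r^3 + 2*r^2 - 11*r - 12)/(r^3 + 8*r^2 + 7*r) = (r^2 + r - 12)/(r*(r + 7))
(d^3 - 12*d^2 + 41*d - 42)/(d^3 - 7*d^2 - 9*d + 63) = (d - 2)/(d + 3)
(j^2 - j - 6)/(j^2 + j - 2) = (j - 3)/(j - 1)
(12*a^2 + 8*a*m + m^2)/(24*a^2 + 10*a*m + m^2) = (2*a + m)/(4*a + m)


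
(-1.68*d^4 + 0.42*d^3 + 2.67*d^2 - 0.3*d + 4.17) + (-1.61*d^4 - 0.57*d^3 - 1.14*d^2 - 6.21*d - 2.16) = -3.29*d^4 - 0.15*d^3 + 1.53*d^2 - 6.51*d + 2.01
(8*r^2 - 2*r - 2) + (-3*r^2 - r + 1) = 5*r^2 - 3*r - 1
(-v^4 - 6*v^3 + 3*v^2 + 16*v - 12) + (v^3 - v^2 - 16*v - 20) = -v^4 - 5*v^3 + 2*v^2 - 32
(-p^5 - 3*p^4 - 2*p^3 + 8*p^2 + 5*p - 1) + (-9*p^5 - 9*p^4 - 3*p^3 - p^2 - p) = -10*p^5 - 12*p^4 - 5*p^3 + 7*p^2 + 4*p - 1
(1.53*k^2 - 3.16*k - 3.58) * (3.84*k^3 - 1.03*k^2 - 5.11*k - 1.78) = 5.8752*k^5 - 13.7103*k^4 - 18.3107*k^3 + 17.1116*k^2 + 23.9186*k + 6.3724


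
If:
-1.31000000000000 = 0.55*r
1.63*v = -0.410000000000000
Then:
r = -2.38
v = -0.25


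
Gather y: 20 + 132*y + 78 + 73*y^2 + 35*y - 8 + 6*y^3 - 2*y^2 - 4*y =6*y^3 + 71*y^2 + 163*y + 90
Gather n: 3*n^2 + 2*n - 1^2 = 3*n^2 + 2*n - 1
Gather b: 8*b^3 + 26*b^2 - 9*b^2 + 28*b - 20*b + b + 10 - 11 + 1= 8*b^3 + 17*b^2 + 9*b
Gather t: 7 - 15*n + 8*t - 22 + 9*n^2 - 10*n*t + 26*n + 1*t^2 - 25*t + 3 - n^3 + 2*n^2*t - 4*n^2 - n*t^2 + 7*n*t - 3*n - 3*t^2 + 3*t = -n^3 + 5*n^2 + 8*n + t^2*(-n - 2) + t*(2*n^2 - 3*n - 14) - 12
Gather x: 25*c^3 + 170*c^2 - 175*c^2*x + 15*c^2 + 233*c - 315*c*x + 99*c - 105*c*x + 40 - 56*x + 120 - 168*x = 25*c^3 + 185*c^2 + 332*c + x*(-175*c^2 - 420*c - 224) + 160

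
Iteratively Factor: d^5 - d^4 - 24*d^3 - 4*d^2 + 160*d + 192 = (d + 2)*(d^4 - 3*d^3 - 18*d^2 + 32*d + 96) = (d - 4)*(d + 2)*(d^3 + d^2 - 14*d - 24) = (d - 4)^2*(d + 2)*(d^2 + 5*d + 6) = (d - 4)^2*(d + 2)*(d + 3)*(d + 2)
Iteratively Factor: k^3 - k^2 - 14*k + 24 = (k - 2)*(k^2 + k - 12) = (k - 3)*(k - 2)*(k + 4)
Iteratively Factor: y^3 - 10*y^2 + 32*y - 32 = (y - 4)*(y^2 - 6*y + 8) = (y - 4)^2*(y - 2)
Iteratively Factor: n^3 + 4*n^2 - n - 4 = (n + 1)*(n^2 + 3*n - 4) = (n + 1)*(n + 4)*(n - 1)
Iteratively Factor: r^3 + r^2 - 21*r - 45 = (r + 3)*(r^2 - 2*r - 15) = (r + 3)^2*(r - 5)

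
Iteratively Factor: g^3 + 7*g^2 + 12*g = (g + 4)*(g^2 + 3*g) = g*(g + 4)*(g + 3)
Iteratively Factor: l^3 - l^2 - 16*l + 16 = (l + 4)*(l^2 - 5*l + 4) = (l - 1)*(l + 4)*(l - 4)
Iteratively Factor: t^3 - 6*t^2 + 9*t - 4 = (t - 1)*(t^2 - 5*t + 4) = (t - 1)^2*(t - 4)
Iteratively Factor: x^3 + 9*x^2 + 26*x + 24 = (x + 2)*(x^2 + 7*x + 12) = (x + 2)*(x + 4)*(x + 3)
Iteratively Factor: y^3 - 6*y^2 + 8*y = (y - 2)*(y^2 - 4*y) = (y - 4)*(y - 2)*(y)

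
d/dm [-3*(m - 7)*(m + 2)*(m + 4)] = -9*m^2 + 6*m + 102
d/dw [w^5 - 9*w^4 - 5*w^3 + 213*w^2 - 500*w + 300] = 5*w^4 - 36*w^3 - 15*w^2 + 426*w - 500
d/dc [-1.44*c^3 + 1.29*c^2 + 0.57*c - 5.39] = -4.32*c^2 + 2.58*c + 0.57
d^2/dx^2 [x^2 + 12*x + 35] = 2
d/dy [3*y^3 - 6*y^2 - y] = 9*y^2 - 12*y - 1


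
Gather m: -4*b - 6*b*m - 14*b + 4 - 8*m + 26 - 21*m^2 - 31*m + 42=-18*b - 21*m^2 + m*(-6*b - 39) + 72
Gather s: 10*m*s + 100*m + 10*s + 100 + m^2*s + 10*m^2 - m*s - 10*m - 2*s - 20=10*m^2 + 90*m + s*(m^2 + 9*m + 8) + 80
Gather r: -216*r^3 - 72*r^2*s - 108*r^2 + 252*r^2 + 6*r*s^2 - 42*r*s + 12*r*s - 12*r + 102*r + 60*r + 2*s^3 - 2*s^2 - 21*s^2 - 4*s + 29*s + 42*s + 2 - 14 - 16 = -216*r^3 + r^2*(144 - 72*s) + r*(6*s^2 - 30*s + 150) + 2*s^3 - 23*s^2 + 67*s - 28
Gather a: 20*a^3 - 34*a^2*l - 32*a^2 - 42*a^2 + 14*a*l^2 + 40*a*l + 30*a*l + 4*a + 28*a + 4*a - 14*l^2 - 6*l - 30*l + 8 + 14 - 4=20*a^3 + a^2*(-34*l - 74) + a*(14*l^2 + 70*l + 36) - 14*l^2 - 36*l + 18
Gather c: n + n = 2*n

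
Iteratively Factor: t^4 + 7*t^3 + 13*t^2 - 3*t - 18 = (t + 2)*(t^3 + 5*t^2 + 3*t - 9) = (t + 2)*(t + 3)*(t^2 + 2*t - 3) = (t + 2)*(t + 3)^2*(t - 1)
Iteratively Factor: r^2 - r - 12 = (r + 3)*(r - 4)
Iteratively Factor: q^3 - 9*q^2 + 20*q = (q - 5)*(q^2 - 4*q) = (q - 5)*(q - 4)*(q)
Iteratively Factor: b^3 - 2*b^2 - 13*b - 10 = (b + 2)*(b^2 - 4*b - 5) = (b - 5)*(b + 2)*(b + 1)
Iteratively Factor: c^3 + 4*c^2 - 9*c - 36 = (c - 3)*(c^2 + 7*c + 12) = (c - 3)*(c + 4)*(c + 3)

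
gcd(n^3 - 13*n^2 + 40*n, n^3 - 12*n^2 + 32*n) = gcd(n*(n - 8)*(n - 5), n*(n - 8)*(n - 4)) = n^2 - 8*n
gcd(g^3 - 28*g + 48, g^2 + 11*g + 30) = g + 6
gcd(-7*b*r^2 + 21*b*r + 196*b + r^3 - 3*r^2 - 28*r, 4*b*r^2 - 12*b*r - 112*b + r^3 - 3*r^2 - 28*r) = r^2 - 3*r - 28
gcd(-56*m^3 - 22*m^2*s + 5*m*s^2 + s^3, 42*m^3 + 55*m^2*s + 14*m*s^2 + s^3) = 7*m + s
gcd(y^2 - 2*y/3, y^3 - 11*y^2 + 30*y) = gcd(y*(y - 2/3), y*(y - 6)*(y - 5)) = y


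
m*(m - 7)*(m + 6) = m^3 - m^2 - 42*m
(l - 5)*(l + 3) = l^2 - 2*l - 15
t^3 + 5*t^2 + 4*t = t*(t + 1)*(t + 4)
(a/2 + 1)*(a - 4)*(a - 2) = a^3/2 - 2*a^2 - 2*a + 8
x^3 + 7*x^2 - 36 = (x - 2)*(x + 3)*(x + 6)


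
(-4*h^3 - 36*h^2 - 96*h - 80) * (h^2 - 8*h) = -4*h^5 - 4*h^4 + 192*h^3 + 688*h^2 + 640*h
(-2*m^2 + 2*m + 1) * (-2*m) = 4*m^3 - 4*m^2 - 2*m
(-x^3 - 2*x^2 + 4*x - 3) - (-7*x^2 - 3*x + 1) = -x^3 + 5*x^2 + 7*x - 4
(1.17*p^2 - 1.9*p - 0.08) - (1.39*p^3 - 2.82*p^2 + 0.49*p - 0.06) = -1.39*p^3 + 3.99*p^2 - 2.39*p - 0.02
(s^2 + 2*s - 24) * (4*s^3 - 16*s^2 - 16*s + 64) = 4*s^5 - 8*s^4 - 144*s^3 + 416*s^2 + 512*s - 1536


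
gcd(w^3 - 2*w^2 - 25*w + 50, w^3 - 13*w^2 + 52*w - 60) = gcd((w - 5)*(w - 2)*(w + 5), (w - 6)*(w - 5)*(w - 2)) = w^2 - 7*w + 10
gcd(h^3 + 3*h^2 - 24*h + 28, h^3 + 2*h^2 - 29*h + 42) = h^2 + 5*h - 14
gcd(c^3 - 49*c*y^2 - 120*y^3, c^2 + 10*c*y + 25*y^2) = c + 5*y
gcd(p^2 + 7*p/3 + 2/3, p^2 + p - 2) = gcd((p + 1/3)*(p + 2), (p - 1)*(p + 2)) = p + 2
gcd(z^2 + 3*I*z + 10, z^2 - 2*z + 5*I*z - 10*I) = z + 5*I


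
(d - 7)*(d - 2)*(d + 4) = d^3 - 5*d^2 - 22*d + 56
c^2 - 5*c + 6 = (c - 3)*(c - 2)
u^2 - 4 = (u - 2)*(u + 2)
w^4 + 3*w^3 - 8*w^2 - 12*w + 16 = (w - 2)*(w - 1)*(w + 2)*(w + 4)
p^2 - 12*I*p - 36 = (p - 6*I)^2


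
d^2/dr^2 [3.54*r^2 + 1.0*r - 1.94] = 7.08000000000000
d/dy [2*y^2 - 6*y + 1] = 4*y - 6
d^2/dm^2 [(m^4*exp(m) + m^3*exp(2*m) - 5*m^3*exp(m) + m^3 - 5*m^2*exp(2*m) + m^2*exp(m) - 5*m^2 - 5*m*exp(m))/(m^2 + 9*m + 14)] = (m^8*exp(m) + 4*m^7*exp(2*m) + 17*m^7*exp(m) + 56*m^6*exp(2*m) + 102*m^6*exp(m) + 184*m^5*exp(2*m) + 158*m^5*exp(m) - 480*m^4*exp(2*m) - 863*m^4*exp(m) - 3692*m^3*exp(2*m) - 4379*m^3*exp(m) + 224*m^3 - 7952*m^2*exp(2*m) - 7700*m^2*exp(m) + 1176*m^2 - 6664*m*exp(2*m) - 6916*m*exp(m) + 1176*m - 1960*exp(2*m) - 308*exp(m) - 1960)/(m^6 + 27*m^5 + 285*m^4 + 1485*m^3 + 3990*m^2 + 5292*m + 2744)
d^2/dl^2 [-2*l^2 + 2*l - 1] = -4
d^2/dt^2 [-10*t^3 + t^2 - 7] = 2 - 60*t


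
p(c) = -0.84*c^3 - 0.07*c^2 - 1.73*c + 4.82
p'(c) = -2.52*c^2 - 0.14*c - 1.73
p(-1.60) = 10.85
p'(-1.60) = -7.96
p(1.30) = 0.61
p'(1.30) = -6.17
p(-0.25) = 5.26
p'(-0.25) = -1.85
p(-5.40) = 144.39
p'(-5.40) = -74.46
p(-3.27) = 39.10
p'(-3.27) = -28.22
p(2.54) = -13.79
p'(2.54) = -18.34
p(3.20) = -28.96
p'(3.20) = -27.98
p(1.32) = 0.48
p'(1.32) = -6.31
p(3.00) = -23.68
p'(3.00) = -24.83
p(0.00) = 4.82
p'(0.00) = -1.73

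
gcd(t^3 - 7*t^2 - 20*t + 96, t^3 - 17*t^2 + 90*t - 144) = t^2 - 11*t + 24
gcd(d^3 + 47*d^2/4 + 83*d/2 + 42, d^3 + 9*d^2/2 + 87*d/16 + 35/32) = d + 7/4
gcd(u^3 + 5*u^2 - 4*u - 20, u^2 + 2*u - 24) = 1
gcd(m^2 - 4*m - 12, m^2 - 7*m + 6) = m - 6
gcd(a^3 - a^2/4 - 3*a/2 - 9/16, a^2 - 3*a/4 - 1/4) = 1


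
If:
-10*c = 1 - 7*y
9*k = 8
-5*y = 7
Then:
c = -27/25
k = 8/9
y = -7/5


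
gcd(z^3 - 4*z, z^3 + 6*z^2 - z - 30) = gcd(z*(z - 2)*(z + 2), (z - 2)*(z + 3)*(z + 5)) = z - 2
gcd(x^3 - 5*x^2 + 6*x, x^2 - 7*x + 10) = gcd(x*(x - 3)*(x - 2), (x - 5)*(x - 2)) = x - 2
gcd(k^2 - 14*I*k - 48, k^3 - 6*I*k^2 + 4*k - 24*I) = k - 6*I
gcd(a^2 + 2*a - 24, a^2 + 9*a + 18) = a + 6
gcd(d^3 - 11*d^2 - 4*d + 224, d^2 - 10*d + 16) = d - 8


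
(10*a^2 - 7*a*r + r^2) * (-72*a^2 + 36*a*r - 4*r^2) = -720*a^4 + 864*a^3*r - 364*a^2*r^2 + 64*a*r^3 - 4*r^4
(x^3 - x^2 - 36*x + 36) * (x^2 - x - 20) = x^5 - 2*x^4 - 55*x^3 + 92*x^2 + 684*x - 720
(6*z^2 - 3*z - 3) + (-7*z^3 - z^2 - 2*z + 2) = -7*z^3 + 5*z^2 - 5*z - 1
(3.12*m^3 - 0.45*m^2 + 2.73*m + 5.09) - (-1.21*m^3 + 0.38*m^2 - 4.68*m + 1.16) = 4.33*m^3 - 0.83*m^2 + 7.41*m + 3.93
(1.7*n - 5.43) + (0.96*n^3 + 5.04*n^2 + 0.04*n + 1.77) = 0.96*n^3 + 5.04*n^2 + 1.74*n - 3.66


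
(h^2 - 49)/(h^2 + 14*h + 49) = (h - 7)/(h + 7)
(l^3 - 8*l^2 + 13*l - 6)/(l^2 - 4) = (l^3 - 8*l^2 + 13*l - 6)/(l^2 - 4)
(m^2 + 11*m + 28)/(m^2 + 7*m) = (m + 4)/m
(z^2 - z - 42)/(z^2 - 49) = (z + 6)/(z + 7)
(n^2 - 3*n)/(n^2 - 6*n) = (n - 3)/(n - 6)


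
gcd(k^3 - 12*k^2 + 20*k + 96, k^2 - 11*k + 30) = k - 6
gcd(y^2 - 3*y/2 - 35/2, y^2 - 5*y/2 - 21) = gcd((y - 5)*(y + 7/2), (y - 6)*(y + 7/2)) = y + 7/2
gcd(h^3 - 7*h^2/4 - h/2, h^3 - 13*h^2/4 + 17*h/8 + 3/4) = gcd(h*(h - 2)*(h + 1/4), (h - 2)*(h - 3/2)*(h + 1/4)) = h^2 - 7*h/4 - 1/2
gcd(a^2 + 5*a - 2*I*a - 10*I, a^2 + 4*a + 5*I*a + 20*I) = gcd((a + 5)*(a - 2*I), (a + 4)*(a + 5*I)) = 1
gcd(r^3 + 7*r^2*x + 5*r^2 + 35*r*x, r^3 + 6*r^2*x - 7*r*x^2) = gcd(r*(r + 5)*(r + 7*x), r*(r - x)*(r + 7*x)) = r^2 + 7*r*x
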